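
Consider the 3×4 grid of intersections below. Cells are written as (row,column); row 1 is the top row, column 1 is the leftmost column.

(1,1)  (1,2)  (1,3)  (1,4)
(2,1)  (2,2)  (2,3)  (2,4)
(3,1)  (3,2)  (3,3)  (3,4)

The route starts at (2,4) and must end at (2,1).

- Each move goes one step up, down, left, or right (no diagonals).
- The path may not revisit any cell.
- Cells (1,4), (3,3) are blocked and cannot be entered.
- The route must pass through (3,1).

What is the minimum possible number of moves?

5

Any route passes through (3,1) somewhere between (2,4) and (2,1). Summing Manhattan distances along the two legs ((2,4) → (3,1) → (2,1)) gives a lower bound of 4 + 1 = 5 moves.
A route of 5 moves achieves this: (2,4) → (2,3) → (2,2) → (3,2) → (3,1) → (2,1).
Since 5 matches the lower bound, it is optimal.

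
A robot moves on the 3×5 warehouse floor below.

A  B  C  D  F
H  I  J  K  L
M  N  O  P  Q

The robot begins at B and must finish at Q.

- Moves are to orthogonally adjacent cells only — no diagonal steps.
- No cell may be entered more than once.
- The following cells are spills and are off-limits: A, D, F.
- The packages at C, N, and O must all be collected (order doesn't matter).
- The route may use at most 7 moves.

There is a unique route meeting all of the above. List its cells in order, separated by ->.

B -> C -> J -> I -> N -> O -> P -> Q

The budget equals the shortest possible length, so every move has to be on a shortest route through the required cells.
Route from B: right 1 to C, down 1 to J, left 1 to I, down 1 to N, right 3 to Q — 7 moves in all.
Check: all required cells visited; 7 ≤ 7 moves.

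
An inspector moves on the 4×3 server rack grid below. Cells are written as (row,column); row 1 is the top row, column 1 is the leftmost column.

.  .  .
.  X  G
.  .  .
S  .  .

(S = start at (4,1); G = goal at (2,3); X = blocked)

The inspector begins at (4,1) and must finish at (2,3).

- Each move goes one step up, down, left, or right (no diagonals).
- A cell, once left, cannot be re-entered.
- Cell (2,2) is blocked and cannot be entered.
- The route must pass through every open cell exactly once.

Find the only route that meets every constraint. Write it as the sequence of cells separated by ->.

(4,1) -> (4,2) -> (4,3) -> (3,3) -> (3,2) -> (3,1) -> (2,1) -> (1,1) -> (1,2) -> (1,3) -> (2,3)

Need to visit all 11 open cells exactly once, starting at (4,1) and ending at (2,3).
Route from (4,1): right 2 to (4,3), up 1 to (3,3), left 2 to (3,1), up 2 to (1,1), right 2 to (1,3), down 1 to (2,3) — 10 moves in all.
Check: all 11 open cells covered.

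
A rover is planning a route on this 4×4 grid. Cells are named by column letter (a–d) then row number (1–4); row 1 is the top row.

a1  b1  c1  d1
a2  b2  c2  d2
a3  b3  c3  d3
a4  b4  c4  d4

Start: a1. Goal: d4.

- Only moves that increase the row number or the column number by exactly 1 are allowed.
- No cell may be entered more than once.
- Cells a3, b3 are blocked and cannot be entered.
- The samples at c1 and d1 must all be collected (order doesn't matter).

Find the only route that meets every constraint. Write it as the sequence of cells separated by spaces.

a1 b1 c1 d1 d2 d3 d4

Moves only go right or down, so the column and row indices never decrease.
Route from a1: 3× right (reaching d1), 3× down (reaching d4) — 6 moves in all.
Check: all required cells visited.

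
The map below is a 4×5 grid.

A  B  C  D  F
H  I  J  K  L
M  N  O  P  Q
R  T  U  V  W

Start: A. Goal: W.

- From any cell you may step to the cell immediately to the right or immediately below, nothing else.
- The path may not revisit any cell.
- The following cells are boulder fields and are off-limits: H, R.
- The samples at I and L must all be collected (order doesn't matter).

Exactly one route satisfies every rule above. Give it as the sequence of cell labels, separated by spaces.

Moves only go right or down, so the column and row indices never decrease.
Route from A: right to B, down to I, 3× right (reaching L), 2× down (reaching W) — 7 moves in all.
Check: all required cells visited.

A B I J K L Q W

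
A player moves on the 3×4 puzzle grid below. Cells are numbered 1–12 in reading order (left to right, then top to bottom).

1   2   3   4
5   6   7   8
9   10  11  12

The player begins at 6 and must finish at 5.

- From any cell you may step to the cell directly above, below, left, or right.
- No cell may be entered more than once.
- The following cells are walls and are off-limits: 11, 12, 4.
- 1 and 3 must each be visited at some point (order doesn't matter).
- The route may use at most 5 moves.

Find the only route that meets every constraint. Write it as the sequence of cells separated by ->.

6 -> 7 -> 3 -> 2 -> 1 -> 5

The budget equals the shortest possible length, so every move has to be on a shortest route through the required cells.
Route from 6: right to 7, up to 3, 2× left (reaching 1), down to 5 — 5 moves in all.
Check: all required cells visited; 5 ≤ 5 moves.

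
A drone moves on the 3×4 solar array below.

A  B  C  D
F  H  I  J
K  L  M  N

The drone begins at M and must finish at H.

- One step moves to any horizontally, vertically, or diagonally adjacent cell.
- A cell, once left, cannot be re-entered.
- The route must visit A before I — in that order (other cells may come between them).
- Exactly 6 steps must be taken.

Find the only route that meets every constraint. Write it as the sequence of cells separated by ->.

The waypoints must appear in the order A, I, with no cell reused.
Route from M: left to L, up-left to F, up to A, right to B, down-right to I, left to H — 6 moves in all.
Check: order respected (A at step 3, I at step 5); 6 moves as required.

M -> L -> F -> A -> B -> I -> H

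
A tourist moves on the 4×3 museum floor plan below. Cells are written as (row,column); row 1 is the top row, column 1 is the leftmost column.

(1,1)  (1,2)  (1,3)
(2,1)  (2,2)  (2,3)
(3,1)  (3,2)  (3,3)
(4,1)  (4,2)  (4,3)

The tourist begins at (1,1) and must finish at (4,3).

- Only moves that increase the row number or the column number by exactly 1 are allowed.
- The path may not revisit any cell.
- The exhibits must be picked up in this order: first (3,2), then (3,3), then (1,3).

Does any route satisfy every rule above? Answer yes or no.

(1,3) lies above (3,3), so going from (3,3) to (1,3) would need an upward move — but moves only go right/down, so (3,3) cannot be visited before (1,3).

no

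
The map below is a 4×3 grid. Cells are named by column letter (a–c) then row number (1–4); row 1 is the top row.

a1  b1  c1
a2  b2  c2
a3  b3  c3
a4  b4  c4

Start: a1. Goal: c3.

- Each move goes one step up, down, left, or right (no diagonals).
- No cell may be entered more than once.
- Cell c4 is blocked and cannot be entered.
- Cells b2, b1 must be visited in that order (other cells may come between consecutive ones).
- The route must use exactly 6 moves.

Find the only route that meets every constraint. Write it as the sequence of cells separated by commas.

The waypoints must appear in the order b2, b1, with no cell reused.
Route from a1: down to a2, right to b2, up to b1, right to c1, 2× down (reaching c3) — 6 moves in all.
Check: order respected (b2 at step 2, b1 at step 3); 6 moves as required.

a1, a2, b2, b1, c1, c2, c3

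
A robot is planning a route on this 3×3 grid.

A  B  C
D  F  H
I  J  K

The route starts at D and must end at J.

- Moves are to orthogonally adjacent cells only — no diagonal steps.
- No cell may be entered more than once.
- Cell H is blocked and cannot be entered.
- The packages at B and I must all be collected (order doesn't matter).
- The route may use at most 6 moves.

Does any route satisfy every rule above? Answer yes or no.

Exhausting the options from D, every branch either dead-ends against blocked cells, would have to re-enter a cell already used, runs past the 6-move limit, or reaches the goal with a constraint still unmet.

no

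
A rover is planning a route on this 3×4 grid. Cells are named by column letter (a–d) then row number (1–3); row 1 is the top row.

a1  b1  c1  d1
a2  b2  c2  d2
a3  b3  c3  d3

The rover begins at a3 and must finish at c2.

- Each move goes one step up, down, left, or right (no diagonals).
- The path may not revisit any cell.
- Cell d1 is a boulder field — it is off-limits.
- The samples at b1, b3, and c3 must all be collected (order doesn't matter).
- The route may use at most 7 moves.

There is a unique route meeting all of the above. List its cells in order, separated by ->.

Any route must reach b1, b3, and c3 and still end at c2 within 7 moves, so the order of the required stops is forced.
Route from a3: up 2 to a1, right 1 to b1, down 2 to b3, right 1 to c3, up 1 to c2 — 7 moves in all.
Check: all required cells visited; 7 ≤ 7 moves.

a3 -> a2 -> a1 -> b1 -> b2 -> b3 -> c3 -> c2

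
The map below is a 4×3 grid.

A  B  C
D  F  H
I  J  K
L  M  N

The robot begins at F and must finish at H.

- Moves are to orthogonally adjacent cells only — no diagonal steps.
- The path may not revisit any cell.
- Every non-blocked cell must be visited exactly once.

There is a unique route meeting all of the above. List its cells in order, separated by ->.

F -> J -> K -> N -> M -> L -> I -> D -> A -> B -> C -> H

Need to visit all 12 open cells exactly once, starting at F and ending at H.
Cell A has only two open neighbours (D and B), so the path must pass straight through it: one of those is the cell it's entered from and the other is where it exits.
Route from F: down to J, right to K, down to N, 2× left (reaching L), 3× up (reaching A), 2× right (reaching C), down to H — 11 moves in all.
Check: all 12 open cells covered.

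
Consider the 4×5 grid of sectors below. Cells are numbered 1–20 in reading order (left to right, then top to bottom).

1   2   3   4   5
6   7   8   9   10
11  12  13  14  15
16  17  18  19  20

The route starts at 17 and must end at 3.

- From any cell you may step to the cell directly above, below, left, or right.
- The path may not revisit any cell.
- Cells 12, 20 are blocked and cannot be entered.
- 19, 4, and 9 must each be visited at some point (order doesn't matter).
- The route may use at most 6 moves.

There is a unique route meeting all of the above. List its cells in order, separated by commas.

The 6-move cap with required stops at 19, 4, 9 leaves no slack for detours.
Route from 17: 2× right (reaching 19), 3× up (reaching 4), left to 3 — 6 moves in all.
Check: all required cells visited; 6 ≤ 6 moves.

17, 18, 19, 14, 9, 4, 3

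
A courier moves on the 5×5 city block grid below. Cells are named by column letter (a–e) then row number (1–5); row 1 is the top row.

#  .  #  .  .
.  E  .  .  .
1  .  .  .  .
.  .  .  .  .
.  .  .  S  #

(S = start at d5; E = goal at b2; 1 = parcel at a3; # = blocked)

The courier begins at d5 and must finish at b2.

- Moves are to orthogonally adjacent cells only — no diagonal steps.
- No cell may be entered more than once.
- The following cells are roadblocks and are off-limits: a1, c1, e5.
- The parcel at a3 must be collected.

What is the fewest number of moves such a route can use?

Any route passes through a3 somewhere between d5 and b2. Summing Manhattan distances along the two legs (d5 → a3 → b2) gives a lower bound of 5 + 2 = 7 moves.
A route of 7 moves achieves this: d5 → d4 → d3 → c3 → b3 → a3 → a2 → b2.
Since 7 matches the lower bound, it is optimal.

7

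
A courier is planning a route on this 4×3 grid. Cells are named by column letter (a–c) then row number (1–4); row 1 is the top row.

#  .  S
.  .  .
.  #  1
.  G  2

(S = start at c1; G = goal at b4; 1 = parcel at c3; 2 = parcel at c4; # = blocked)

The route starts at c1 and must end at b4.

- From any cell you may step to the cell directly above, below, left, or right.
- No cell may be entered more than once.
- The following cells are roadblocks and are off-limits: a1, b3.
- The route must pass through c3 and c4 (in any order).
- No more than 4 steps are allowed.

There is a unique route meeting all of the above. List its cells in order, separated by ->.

c1 -> c2 -> c3 -> c4 -> b4

The budget equals the shortest possible length, so every move has to be on a shortest route through the required cells.
Route from c1: 3× down (reaching c4), left to b4 — 4 moves in all.
Check: all required cells visited; 4 ≤ 4 moves.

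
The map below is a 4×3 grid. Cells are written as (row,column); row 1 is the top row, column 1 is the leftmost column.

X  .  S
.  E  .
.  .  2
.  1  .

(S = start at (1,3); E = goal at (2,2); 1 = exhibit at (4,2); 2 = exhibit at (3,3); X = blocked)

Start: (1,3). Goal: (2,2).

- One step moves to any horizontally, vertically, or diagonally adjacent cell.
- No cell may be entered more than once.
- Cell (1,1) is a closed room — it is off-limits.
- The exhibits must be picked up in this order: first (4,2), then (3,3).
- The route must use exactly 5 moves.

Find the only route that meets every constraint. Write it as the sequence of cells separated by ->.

The waypoints must appear in the order (4,2), (3,3), with no cell reused.
Route from (1,3): down 1 to (2,3), down-left 1 to (3,2), down 1 to (4,2), up-right 1 to (3,3), up-left 1 to (2,2) — 5 moves in all.
Check: order respected (1 at step 3, 2 at step 4); 5 moves as required.

(1,3) -> (2,3) -> (3,2) -> (4,2) -> (3,3) -> (2,2)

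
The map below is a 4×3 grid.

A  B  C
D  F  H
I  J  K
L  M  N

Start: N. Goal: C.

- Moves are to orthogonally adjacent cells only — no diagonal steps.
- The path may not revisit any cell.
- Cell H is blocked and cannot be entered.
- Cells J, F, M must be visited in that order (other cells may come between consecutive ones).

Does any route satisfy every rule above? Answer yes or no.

no

Ignoring the required order, 6 revisit-free routes from N to C pass through all of J, F, and M; the waypoint orders that occur are M → J → F (5); J → M → F (1) — never J → F → M.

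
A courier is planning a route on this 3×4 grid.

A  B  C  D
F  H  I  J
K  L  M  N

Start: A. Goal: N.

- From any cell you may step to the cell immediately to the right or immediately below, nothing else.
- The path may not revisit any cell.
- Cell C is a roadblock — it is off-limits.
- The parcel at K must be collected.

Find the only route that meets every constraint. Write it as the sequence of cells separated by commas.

Moves only go right or down, so the column and row indices never decrease.
Route from A: 2× down (reaching K), 3× right (reaching N) — 5 moves in all.
Check: all required cells visited.

A, F, K, L, M, N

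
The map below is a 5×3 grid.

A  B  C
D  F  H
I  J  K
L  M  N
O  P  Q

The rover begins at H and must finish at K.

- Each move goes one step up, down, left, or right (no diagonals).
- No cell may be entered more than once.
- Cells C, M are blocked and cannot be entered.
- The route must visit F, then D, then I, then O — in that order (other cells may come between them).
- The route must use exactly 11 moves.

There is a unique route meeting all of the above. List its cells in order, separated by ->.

H -> F -> B -> A -> D -> I -> L -> O -> P -> Q -> N -> K

The waypoints must appear in the order F, D, I, O, with no cell reused.
Route from H: left 1 to F, up 1 to B, left 1 to A, down 4 to O, right 2 to Q, up 2 to K — 11 moves in all.
Check: order respected (F at step 1, D at step 4, I at step 5, O at step 7); 11 moves as required.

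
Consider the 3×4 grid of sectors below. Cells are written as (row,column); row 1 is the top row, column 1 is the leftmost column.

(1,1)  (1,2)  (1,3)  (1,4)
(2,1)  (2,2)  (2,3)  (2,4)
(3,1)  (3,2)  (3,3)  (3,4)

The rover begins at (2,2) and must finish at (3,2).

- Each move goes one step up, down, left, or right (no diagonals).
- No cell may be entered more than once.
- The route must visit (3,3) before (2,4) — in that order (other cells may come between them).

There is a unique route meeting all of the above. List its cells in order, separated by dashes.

The waypoints must appear in the order (3,3), (2,4), with no cell reused.
Route from (2,2): right to (2,3), down to (3,3), right to (3,4), 2× up (reaching (1,4)), 3× left (reaching (1,1)), 2× down (reaching (3,1)), right to (3,2) — 11 moves in all.
Check: order respected ((3,3) at step 2, (2,4) at step 4).

(2,2) - (2,3) - (3,3) - (3,4) - (2,4) - (1,4) - (1,3) - (1,2) - (1,1) - (2,1) - (3,1) - (3,2)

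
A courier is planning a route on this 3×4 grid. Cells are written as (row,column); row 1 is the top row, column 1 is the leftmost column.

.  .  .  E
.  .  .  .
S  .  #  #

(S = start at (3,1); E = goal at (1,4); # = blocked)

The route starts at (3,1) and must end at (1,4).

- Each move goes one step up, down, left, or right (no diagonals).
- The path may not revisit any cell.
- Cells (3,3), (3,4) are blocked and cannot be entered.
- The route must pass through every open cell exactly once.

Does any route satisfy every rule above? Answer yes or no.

yes

One route that works: (3,1) → (3,2) → (2,2) → (2,1) → (1,1) → (1,2) → (1,3) → (2,3) → (2,4) → (1,4).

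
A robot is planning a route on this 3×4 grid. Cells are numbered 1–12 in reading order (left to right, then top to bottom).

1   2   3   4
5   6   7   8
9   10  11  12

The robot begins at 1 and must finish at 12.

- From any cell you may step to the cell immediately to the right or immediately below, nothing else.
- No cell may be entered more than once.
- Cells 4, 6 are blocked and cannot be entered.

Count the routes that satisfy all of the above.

3

A right/down-only route from 1 to 12 makes exactly 2 down-moves and 3 right-moves in some order.
With no other constraints that would be C(5,2) = 10 routes.
Subtract routes through each blocked cell (inclusion–exclusion for overlaps): − through 4: 1 − through 6: 6 → 3.
That gives 3 routes.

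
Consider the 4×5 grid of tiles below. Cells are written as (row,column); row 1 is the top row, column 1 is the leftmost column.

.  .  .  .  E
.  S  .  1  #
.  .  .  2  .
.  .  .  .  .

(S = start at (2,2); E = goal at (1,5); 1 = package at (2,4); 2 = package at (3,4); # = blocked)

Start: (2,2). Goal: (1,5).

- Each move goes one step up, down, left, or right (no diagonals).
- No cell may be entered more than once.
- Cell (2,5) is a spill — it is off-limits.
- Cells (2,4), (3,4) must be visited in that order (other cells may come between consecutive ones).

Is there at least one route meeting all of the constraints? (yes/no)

yes

One route that works: (2,2) → (2,3) → (2,4) → (3,4) → (3,3) → (3,2) → (3,1) → (2,1) → (1,1) → (1,2) → (1,3) → (1,4) → (1,5).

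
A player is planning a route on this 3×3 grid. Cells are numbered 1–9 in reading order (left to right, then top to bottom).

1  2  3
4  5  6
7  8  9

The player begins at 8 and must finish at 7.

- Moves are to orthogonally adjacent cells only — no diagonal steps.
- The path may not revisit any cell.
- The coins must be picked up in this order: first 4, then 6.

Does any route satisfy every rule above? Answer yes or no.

no

Ignoring the required order, 5 revisit-free routes from 8 to 7 pass through all of 4 and 6; the waypoint orders that occur are 6 → 4 (5) — never 4 → 6.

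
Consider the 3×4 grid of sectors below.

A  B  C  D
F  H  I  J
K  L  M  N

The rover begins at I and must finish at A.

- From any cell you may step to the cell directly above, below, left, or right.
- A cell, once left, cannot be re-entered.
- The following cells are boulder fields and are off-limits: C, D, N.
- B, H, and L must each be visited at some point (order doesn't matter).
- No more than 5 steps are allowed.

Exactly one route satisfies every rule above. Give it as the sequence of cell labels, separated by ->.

The budget equals the shortest possible length, so every move has to be on a shortest route through the required cells.
Route from I: down 1 to M, left 1 to L, up 2 to B, left 1 to A — 5 moves in all.
Check: all required cells visited; 5 ≤ 5 moves.

I -> M -> L -> H -> B -> A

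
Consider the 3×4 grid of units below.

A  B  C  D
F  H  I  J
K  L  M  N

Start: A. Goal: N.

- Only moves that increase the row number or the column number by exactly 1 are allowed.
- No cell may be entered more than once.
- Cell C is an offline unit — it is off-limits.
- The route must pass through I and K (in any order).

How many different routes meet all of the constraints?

A right/down-only route from A to N makes exactly 2 down-moves and 3 right-moves in some order.
With no other constraints that would be C(5,2) = 10 routes.
K is below but to the left of I: going I → K would need a leftward move and K → I an upward move, so no right/down-only route can visit both required cells.
No route satisfies every constraint, so the count is 0.

0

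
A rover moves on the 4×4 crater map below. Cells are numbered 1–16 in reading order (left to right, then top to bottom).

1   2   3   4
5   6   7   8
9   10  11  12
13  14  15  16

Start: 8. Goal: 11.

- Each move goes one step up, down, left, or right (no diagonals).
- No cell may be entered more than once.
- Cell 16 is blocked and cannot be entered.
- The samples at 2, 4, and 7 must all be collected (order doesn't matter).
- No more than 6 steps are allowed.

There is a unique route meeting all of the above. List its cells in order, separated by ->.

The 6-move cap with required stops at 2, 4, 7 leaves no slack for detours.
Route from 8: up 1 to 4, left 2 to 2, down 1 to 6, right 1 to 7, down 1 to 11 — 6 moves in all.
Check: all required cells visited; 6 ≤ 6 moves.

8 -> 4 -> 3 -> 2 -> 6 -> 7 -> 11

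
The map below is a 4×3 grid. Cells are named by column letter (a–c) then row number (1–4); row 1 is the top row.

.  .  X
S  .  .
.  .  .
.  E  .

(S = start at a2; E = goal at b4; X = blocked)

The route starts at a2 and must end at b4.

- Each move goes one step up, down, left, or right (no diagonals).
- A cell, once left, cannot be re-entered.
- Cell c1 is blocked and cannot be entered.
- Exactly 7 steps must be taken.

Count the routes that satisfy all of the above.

Need simple routes of exactly 7 moves from a2 to b4 (Manhattan distance 3, so 2 moves are spent on a detour and 2 undoing it).
Enumerating: a2 a1 b1 b2 b3 a3 a4 b4 | a2 a1 b1 b2 b3 c3 c4 b4 | a2 a1 b1 b2 c2 c3 c4 b4 | a2 a1 b1 b2 c2 c3 b3 b4 | a2 a3 b3 b2 c2 c3 c4 b4 | a2 b2 c2 c3 b3 a3 a4 b4.
That gives 6 routes.

6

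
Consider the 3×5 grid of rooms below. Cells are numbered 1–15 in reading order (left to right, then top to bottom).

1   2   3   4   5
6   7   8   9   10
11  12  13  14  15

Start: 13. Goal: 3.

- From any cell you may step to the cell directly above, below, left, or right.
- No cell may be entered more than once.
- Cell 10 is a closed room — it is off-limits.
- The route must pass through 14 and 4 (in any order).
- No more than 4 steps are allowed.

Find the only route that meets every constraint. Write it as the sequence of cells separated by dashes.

13 - 14 - 9 - 4 - 3

The 4-move cap with required stops at 14, 4 leaves no slack for detours.
Route from 13: right to 14, 2× up (reaching 4), left to 3 — 4 moves in all.
Check: all required cells visited; 4 ≤ 4 moves.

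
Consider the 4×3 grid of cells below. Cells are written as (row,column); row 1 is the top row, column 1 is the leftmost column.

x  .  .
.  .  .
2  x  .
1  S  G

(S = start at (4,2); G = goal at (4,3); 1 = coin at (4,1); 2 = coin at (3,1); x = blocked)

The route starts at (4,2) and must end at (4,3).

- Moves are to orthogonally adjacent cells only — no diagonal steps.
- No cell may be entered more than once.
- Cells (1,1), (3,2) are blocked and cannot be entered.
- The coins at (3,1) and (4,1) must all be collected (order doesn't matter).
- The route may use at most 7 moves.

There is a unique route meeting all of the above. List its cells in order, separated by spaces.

Any route must reach (3,1) and (4,1) and still end at (4,3) within 7 moves, so the order of the required stops is forced.
Route from (4,2): left 1 to (4,1), up 2 to (2,1), right 2 to (2,3), down 2 to (4,3) — 7 moves in all.
Check: all required cells visited; 7 ≤ 7 moves.

(4,2) (4,1) (3,1) (2,1) (2,2) (2,3) (3,3) (4,3)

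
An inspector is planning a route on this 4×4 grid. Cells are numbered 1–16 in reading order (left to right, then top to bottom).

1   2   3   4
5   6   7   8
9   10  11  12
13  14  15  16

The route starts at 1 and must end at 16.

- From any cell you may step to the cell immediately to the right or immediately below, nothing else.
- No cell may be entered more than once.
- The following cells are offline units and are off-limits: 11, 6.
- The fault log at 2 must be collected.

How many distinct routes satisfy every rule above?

A right/down-only route from 1 to 16 makes exactly 3 down-moves and 3 right-moves in some order.
With no other constraints that would be C(6,3) = 20 routes.
Split at 2 and multiply the segment counts (each segment already excludes blocked cells): 1→2: 1; 2→16: 2; product = 2.
That gives 2 routes.

2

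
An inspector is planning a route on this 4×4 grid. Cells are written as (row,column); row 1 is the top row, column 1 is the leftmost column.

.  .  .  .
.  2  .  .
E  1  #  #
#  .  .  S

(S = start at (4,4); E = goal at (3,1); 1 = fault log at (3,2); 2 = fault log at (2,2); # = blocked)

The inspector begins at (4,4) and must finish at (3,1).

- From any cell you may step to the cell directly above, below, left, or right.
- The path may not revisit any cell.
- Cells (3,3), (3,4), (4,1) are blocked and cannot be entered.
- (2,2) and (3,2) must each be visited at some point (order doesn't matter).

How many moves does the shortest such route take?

6

Any route passes through (2,2) and (3,2) in some order between (4,4) and (3,1). Summing Manhattan distances along each leg and taking the cheapest ordering ((4,4) → (3,2) → (2,2) → (3,1)) gives a lower bound of 3 + 1 + 2 = 6 moves.
A route of 6 moves achieves this: (4,4) → (4,3) → (4,2) → (3,2) → (2,2) → (2,1) → (3,1).
Since 6 matches the lower bound, it is optimal.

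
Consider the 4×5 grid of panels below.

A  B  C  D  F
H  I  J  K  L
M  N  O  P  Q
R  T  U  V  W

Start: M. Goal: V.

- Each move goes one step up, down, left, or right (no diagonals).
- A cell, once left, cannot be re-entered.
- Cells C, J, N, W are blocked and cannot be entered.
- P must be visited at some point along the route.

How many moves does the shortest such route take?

6

Any route passes through P somewhere between M and V. Summing Manhattan distances along the two legs (M → P → V) gives a lower bound of 3 + 1 = 4 moves.
That bound ignores the blocked cells. Measuring each leg by the fewest moves that actually steer around them (M→P: 5; P→V: 1) raises the lower bound to 6.
A route of 6 moves exists: M → R → T → U → O → P → V.
Since 6 matches that lower bound, it is optimal.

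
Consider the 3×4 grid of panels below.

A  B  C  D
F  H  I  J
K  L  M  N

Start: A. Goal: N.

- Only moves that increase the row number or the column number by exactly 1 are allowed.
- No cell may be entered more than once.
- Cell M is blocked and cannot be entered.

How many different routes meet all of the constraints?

4

A right/down-only route from A to N makes exactly 2 down-moves and 3 right-moves in some order.
With no other constraints that would be C(5,2) = 10 routes.
Subtract routes through each blocked cell (inclusion–exclusion for overlaps): − through M: 6 → 4.
That gives 4 routes.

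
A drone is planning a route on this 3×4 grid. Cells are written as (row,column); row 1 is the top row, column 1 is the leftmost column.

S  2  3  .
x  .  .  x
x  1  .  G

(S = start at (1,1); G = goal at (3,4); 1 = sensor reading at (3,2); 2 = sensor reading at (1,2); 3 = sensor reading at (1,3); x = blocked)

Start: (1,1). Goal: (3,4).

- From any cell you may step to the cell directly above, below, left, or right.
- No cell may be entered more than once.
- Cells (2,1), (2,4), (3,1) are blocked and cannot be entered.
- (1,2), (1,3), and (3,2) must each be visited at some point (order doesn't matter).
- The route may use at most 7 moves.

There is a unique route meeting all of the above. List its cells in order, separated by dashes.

The budget equals the shortest possible length, so every move has to be on a shortest route through the required cells.
Route from (1,1): right 2 to (1,3), down 1 to (2,3), left 1 to (2,2), down 1 to (3,2), right 2 to (3,4) — 7 moves in all.
Check: all required cells visited; 7 ≤ 7 moves.

(1,1) - (1,2) - (1,3) - (2,3) - (2,2) - (3,2) - (3,3) - (3,4)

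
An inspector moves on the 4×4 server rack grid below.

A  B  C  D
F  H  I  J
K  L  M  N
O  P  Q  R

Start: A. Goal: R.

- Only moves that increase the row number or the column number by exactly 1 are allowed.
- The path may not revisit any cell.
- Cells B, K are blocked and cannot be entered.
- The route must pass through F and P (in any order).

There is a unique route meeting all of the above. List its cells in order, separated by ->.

A -> F -> H -> L -> P -> Q -> R

Moves only go right or down, so the column and row indices never decrease.
Route from A: down 1 to F, right 1 to H, down 2 to P, right 2 to R — 6 moves in all.
Check: all required cells visited.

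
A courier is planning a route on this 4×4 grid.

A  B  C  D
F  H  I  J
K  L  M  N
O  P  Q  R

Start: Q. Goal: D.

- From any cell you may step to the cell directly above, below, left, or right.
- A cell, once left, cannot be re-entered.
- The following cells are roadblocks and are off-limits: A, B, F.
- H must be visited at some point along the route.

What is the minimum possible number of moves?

6

Any route passes through H somewhere between Q and D. Summing Manhattan distances along the two legs (Q → H → D) gives a lower bound of 3 + 3 = 6 moves.
A route of 6 moves achieves this: Q → M → L → H → I → C → D.
Since 6 matches the lower bound, it is optimal.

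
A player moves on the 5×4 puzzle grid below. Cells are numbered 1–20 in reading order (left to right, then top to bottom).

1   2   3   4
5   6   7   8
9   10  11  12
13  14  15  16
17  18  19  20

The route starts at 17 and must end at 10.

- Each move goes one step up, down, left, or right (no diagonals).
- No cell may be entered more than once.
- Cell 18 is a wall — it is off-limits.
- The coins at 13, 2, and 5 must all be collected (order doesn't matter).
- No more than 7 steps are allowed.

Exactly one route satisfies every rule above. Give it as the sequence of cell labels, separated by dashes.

The budget equals the shortest possible length, so every move has to be on a shortest route through the required cells.
Route from 17: 4× up (reaching 1), right to 2, 2× down (reaching 10) — 7 moves in all.
Check: all required cells visited; 7 ≤ 7 moves.

17 - 13 - 9 - 5 - 1 - 2 - 6 - 10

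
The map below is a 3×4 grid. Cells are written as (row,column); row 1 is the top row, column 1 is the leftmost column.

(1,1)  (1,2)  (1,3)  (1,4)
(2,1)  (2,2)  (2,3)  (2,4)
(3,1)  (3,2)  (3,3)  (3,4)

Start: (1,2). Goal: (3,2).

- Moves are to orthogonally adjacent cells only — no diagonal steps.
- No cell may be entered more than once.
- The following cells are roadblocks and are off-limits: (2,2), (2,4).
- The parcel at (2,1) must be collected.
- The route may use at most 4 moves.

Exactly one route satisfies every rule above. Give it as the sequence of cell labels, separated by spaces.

(1,2) (1,1) (2,1) (3,1) (3,2)

The 4-move cap with required stops at (2,1) leaves no slack for detours.
Route from (1,2): left to (1,1), 2× down (reaching (3,1)), right to (3,2) — 4 moves in all.
Check: all required cells visited; 4 ≤ 4 moves.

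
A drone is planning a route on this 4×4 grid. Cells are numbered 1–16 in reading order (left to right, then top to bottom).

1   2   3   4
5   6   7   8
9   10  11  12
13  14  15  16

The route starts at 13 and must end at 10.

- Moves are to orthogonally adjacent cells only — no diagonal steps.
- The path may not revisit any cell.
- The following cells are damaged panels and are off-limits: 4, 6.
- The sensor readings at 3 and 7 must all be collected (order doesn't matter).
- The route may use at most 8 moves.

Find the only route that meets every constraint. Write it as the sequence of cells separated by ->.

The budget equals the shortest possible length, so every move has to be on a shortest route through the required cells.
Route from 13: up 3 to 1, right 2 to 3, down 2 to 11, left 1 to 10 — 8 moves in all.
Check: all required cells visited; 8 ≤ 8 moves.

13 -> 9 -> 5 -> 1 -> 2 -> 3 -> 7 -> 11 -> 10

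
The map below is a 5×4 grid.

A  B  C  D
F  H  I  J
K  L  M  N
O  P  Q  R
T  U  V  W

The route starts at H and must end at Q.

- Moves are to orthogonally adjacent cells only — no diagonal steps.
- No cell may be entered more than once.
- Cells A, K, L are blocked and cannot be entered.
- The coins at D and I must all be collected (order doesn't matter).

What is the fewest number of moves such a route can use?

7

Any route passes through D and I in some order between H and Q. Summing Manhattan distances along each leg and taking the cheapest ordering (H → I → D → Q) gives a lower bound of 1 + 2 + 4 = 7 moves.
A route of 7 moves achieves this: H → B → C → D → J → I → M → Q.
Since 7 matches the lower bound, it is optimal.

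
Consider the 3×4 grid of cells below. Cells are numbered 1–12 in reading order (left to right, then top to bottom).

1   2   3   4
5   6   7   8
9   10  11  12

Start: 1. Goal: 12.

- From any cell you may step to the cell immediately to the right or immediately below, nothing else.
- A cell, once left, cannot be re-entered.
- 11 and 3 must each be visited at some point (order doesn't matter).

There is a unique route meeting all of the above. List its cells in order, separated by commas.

Moves only go right or down, so the column and row indices never decrease.
Route from 1: 2× right (reaching 3), 2× down (reaching 11), right to 12 — 5 moves in all.
Check: all required cells visited.

1, 2, 3, 7, 11, 12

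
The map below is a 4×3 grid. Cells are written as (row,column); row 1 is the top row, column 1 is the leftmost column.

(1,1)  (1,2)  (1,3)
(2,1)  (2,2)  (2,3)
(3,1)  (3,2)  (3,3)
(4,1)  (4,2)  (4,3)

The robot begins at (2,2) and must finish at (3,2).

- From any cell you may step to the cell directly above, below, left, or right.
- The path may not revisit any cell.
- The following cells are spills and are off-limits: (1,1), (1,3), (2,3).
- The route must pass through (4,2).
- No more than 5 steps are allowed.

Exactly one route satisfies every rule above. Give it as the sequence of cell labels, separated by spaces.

(2,2) (2,1) (3,1) (4,1) (4,2) (3,2)

Any route must reach (4,2) and still end at (3,2) within 5 moves, so the order of the required stops is forced.
Route from (2,2): left to (2,1), 2× down (reaching (4,1)), right to (4,2), up to (3,2) — 5 moves in all.
Check: all required cells visited; 5 ≤ 5 moves.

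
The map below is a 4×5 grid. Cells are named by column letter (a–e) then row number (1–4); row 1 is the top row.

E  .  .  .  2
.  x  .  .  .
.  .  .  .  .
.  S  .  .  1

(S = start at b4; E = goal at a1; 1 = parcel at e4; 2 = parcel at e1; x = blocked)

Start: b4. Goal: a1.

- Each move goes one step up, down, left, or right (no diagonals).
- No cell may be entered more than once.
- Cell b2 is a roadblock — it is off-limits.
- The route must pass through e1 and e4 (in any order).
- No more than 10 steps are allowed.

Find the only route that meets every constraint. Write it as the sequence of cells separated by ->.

Any route must reach e1 and e4 and still end at a1 within 10 moves, so the order of the required stops is forced.
Route from b4: 3× right (reaching e4), 3× up (reaching e1), 4× left (reaching a1) — 10 moves in all.
Check: all required cells visited; 10 ≤ 10 moves.

b4 -> c4 -> d4 -> e4 -> e3 -> e2 -> e1 -> d1 -> c1 -> b1 -> a1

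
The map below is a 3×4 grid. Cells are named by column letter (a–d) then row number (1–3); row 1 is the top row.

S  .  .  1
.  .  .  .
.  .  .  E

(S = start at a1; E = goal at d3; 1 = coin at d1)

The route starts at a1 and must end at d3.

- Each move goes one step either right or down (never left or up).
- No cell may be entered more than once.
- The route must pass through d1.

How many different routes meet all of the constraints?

1

A right/down-only route from a1 to d3 makes exactly 2 down-moves and 3 right-moves in some order.
With no other constraints that would be C(5,2) = 10 routes.
Split at d1 and multiply the segment counts: a1→d1: 1; d1→d3: 1; product = 1.
That gives 1 route.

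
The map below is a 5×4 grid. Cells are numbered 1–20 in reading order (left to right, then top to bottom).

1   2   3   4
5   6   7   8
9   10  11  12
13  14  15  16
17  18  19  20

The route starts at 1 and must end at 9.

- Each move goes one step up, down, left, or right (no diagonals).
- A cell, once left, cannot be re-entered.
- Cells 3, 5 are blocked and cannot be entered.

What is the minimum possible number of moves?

4

The Manhattan distance from 1 to 9 is |1−3| + |1−1| = 2, so at least 2 moves are needed.
That bound ignores the blocked cells. Measuring each leg by the fewest moves that actually steer around them (1→9: 4) raises the lower bound to 4.
A route of 4 moves exists: 1 → 2 → 6 → 10 → 9.
Since 4 matches that lower bound, it is optimal.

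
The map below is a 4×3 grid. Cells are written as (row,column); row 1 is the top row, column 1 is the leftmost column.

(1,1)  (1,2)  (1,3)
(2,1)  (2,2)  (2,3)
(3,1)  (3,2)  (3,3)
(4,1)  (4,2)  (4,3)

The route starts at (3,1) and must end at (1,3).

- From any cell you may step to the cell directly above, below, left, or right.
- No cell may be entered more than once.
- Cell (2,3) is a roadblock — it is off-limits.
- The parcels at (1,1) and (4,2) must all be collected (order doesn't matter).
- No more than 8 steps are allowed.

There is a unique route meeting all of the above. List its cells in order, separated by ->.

(3,1) -> (4,1) -> (4,2) -> (3,2) -> (2,2) -> (2,1) -> (1,1) -> (1,2) -> (1,3)

Any route must reach (1,1) and (4,2) and still end at (1,3) within 8 moves, so the order of the required stops is forced.
Route from (3,1): down 1 to (4,1), right 1 to (4,2), up 2 to (2,2), left 1 to (2,1), up 1 to (1,1), right 2 to (1,3) — 8 moves in all.
Check: all required cells visited; 8 ≤ 8 moves.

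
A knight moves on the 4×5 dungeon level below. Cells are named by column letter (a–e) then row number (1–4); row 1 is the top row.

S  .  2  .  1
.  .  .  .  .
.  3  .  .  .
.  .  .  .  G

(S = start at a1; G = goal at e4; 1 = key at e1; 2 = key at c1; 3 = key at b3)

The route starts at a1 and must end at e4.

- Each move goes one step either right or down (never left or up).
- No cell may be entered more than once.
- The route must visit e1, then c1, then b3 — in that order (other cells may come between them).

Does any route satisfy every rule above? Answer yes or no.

c1 lies to the left of e1, so going from e1 to c1 would need a leftward move — but moves only go right/down, so e1 cannot be visited before c1.

no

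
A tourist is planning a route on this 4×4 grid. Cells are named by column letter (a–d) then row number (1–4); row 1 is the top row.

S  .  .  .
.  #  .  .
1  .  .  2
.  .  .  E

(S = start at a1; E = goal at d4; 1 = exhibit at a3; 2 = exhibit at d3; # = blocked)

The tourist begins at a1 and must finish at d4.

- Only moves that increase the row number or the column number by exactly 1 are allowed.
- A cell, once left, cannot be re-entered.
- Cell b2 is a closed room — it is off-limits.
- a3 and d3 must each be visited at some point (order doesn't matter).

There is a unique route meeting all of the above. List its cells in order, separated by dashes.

a1 - a2 - a3 - b3 - c3 - d3 - d4

Moves only go right or down, so the column and row indices never decrease.
Route from a1: 2× down (reaching a3), 3× right (reaching d3), down to d4 — 6 moves in all.
Check: all required cells visited.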